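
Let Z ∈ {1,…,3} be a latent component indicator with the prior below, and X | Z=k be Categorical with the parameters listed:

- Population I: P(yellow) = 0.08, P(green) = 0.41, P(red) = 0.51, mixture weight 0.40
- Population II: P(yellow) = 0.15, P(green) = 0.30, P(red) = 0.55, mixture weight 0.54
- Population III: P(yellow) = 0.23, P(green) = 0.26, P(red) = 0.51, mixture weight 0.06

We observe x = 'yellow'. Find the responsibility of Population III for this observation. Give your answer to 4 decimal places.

0.1088

Apply Bayes' rule: the posterior for each component is proportional to its prior times its likelihood at x.
Component likelihoods at x = 'yellow':
  L_I = P(yellow | comp) = 0.08
  L_II = P(yellow | comp) = 0.15
  L_III = P(yellow | comp) = 0.23
Unnormalised posteriors:
  π_I·L_I = 0.40 × 0.08 = 0.032
  π_II·L_II = 0.54 × 0.15 = 0.081
  π_III·L_III = 0.06 × 0.23 = 0.0138
Marginal: 0.032 + 0.081 + 0.0138 = 0.1268
Responsibility of Population III: 0.0138 / 0.1268 ≈ 0.1088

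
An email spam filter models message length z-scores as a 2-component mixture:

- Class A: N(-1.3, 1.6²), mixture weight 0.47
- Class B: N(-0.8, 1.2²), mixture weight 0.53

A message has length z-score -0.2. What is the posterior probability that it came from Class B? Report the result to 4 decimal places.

0.6270

Apply Bayes' rule: the posterior for each component is proportional to its prior times its likelihood at x.
Component likelihoods at x = -0.2:
  f_A = (1/(1.6·√(2π)))·exp(−(-0.2−-1.3)²/(2·1.6²)) = 0.249339·exp(-0.23633) = 0.196858
  f_B = (1/(1.2·√(2π)))·exp(−(-0.2−-0.8)²/(2·1.2²)) = 0.332452·exp(-0.12500) = 0.293388
Prior × likelihood for each component:
  π_A·f_A = 0.47 × 0.196858 = 0.0925235
  π_B·f_B = 0.53 × 0.293388 = 0.155496
Normaliser: 0.0925235 + 0.155496 = 0.248019
So the posterior for Class B is 0.155496 / 0.248019 ≈ 0.6270.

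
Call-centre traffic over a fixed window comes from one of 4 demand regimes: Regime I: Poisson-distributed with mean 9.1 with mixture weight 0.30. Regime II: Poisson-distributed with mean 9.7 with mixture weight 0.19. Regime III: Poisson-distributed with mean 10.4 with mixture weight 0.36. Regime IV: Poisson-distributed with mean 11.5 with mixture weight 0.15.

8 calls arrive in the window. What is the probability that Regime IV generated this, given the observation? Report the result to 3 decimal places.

0.104

Apply Bayes' rule: the posterior for each component is proportional to its prior times its likelihood at x.
Evaluate each component's likelihood at the observed value:
  p_I = 0.130236
  p_II = 0.119123
  p_III = 0.103296
  p_IV = 0.0768556
Multiply by the mixture weights:
  π_I·p_I = 0.30 × 0.130236 = 0.0390708
  π_II·p_II = 0.19 × 0.119123 = 0.0226334
  π_III·p_III = 0.36 × 0.103296 = 0.0371866
  π_IV·p_IV = 0.15 × 0.0768556 = 0.0115283
Evidence: 0.0390708 + 0.0226334 + 0.0371866 + 0.0115283 = 0.110419
So the posterior for Regime IV is 0.0115283 / 0.110419 ≈ 0.104.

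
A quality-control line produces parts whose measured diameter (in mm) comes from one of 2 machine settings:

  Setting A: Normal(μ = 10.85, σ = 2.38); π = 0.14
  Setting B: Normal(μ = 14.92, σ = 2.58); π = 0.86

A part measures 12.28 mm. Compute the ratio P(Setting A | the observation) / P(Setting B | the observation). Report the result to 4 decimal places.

Posterior odds = (w_i f_i(x)) / (w_j f_j(x)); the normalising sum cancels.
Component likelihoods at x = 12.28 mm:
  f_A = (1/(2.38·√(2π)))·exp(−(12.28−10.85)²/(2·2.38²)) = 0.167623·exp(-0.18050) = 0.13994
  f_B = (1/(2.58·√(2π)))·exp(−(12.28−14.92)²/(2·2.58²)) = 0.154629·exp(-0.52353) = 0.0916064
0.0195916 / 0.0787815 ≈ 0.2487

0.2487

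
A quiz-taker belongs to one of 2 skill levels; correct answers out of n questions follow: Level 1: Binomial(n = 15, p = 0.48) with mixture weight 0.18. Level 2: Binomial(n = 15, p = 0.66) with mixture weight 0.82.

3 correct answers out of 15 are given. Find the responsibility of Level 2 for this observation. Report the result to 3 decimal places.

0.067

By Bayes' theorem, P(k | x) = π_k f_k(x) / Σ_j π_j f_j(x).
Binomial probabilities:
  f_1 = C(15,3)·0.48^3·0.52^12 = 455·0.110592·0.000390877 = 0.0196687
  f_2 = C(15,3)·0.66^3·0.34^12 = 455·0.287496·2.38642e-06 = 0.000312169
Weight by the priors:
  π_1·f_1 = 0.18 × 0.0196687 = 0.00354036
  π_2·f_2 = 0.82 × 0.000312169 = 0.000255979
Sum: 0.00354036 + 0.000255979 = 0.00379634
Responsibility of Level 2: 0.000255979 / 0.00379634 ≈ 0.067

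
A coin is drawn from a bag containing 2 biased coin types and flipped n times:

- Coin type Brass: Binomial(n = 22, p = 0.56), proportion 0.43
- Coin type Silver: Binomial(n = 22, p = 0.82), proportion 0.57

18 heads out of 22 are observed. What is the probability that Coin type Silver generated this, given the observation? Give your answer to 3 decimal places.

By Bayes' theorem, P(k | x) = π_k f_k(x) / Σ_j π_j f_j(x).
Evaluate each component's likelihood at the observed value:
  f_Brass = C(22,18)·0.56^18·0.44^4 = 7315·2.93349e-05·0.037481 = 0.00804284
  f_Silver = C(22,18)·0.82^18·0.18^4 = 7315·0.0280963·0.00104976 = 0.215751
Prior × likelihood for each component:
  π_Brass·f_Brass = 0.43 × 0.00804284 = 0.00345842
  π_Silver·f_Silver = 0.57 × 0.215751 = 0.122978
Marginal: 0.00345842 + 0.122978 = 0.126437
Responsibility of Coin type Silver: 0.122978 / 0.126437 ≈ 0.973

0.973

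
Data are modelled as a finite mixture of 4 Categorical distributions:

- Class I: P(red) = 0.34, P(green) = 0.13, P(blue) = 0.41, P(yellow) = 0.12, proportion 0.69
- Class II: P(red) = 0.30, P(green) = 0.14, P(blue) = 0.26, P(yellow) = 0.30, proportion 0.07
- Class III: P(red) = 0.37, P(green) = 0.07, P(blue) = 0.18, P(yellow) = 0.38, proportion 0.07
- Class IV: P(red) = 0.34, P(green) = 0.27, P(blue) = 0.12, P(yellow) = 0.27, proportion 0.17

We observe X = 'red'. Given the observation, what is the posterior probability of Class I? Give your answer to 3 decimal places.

Posterior ∝ prior × likelihood, so P(k | x) ∝ P(Z=k) f_k(x); normalise over all components.
Categorical probabilities:
  p_I = P(red | comp) = 0.34
  p_II = P(red | comp) = 0.30
  p_III = P(red | comp) = 0.37
  p_IV = P(red | comp) = 0.34
Weight by the priors:
  P(Z=I)·p_I = 0.69 × 0.34 = 0.2346
  P(Z=II)·p_II = 0.07 × 0.3 = 0.021
  P(Z=III)·p_III = 0.07 × 0.37 = 0.0259
  P(Z=IV)·p_IV = 0.17 × 0.34 = 0.0578
Evidence: 0.2346 + 0.021 + 0.0259 + 0.0578 = 0.3393
P(Class I | data) = 0.2346 / 0.3393 ≈ 0.691

0.691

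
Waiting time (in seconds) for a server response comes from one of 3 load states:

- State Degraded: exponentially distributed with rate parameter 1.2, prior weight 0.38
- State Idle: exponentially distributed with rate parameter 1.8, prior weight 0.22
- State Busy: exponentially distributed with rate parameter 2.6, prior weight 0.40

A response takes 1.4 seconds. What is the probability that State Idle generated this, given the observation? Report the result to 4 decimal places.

0.2210

Posterior ∝ prior × likelihood, so P(k | x) ∝ π_k f_k(x); normalise over all components.
Evaluate each component's likelihood at the observed value:
  f_Degraded = 0.223649
  f_Idle = 0.144827
  f_Busy = 0.0682561
Multiply by the mixture weights:
  π_Degraded·f_Degraded = 0.38 × 0.223649 = 0.0849865
  π_Idle·f_Idle = 0.22 × 0.144827 = 0.031862
  π_Busy·f_Busy = 0.40 × 0.0682561 = 0.0273024
Evidence: 0.0849865 + 0.031862 + 0.0273024 = 0.144151
Responsibility of State Idle: 0.031862 / 0.144151 ≈ 0.2210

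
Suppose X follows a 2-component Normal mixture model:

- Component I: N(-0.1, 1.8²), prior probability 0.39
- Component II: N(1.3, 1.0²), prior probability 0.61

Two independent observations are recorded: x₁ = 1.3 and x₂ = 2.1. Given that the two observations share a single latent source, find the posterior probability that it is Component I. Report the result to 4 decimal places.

0.0869

P(component k | x) = π_k·f_k(x) / marginal(x), where marginal(x) = Σ_j π_j·f_j(x).
Since both observations come from the same component, the likelihood for component k is f_k(x₁)·f_k(x₂).
  L_I = [(1/(1.8·√(2π)))·exp(−(1.3−-0.1)²/(2·1.8²)) = 0.221635·exp(-0.30247) = 0.163786] × [0.105016] = 0.0172002
  L_II = [(1/(1.0·√(2π)))·exp(−(1.3−1.3)²/(2·1.0²)) = 0.398942·exp(-0.00000) = 0.398942] × [0.289692] = 0.11557
Prior × likelihood for each component:
  π_I·L_I = 0.39 × 0.0172002 = 0.00670809
  π_II·L_II = 0.61 × 0.11557 = 0.0704978
Sum: 0.00670809 + 0.0704978 = 0.0772059
So the posterior for Component I is 0.00670809 / 0.0772059 ≈ 0.0869.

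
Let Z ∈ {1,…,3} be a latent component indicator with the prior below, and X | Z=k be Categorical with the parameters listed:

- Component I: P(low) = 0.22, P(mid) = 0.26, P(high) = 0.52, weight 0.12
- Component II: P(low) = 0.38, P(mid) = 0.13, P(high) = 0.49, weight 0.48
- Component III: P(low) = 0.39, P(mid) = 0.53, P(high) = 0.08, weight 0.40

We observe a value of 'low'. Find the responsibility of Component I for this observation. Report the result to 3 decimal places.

0.072

The responsibility of component k is P(Z=k) f_k(x) divided by Σ_j P(Z=j) f_j(x).
Component likelihoods at x = 'low':
  f_I = P(low | comp) = 0.22
  f_II = P(low | comp) = 0.38
  f_III = P(low | comp) = 0.39
Multiply by the mixture weights:
  P(Z=I)·f_I = 0.12 × 0.22 = 0.0264
  P(Z=II)·f_II = 0.48 × 0.38 = 0.1824
  P(Z=III)·f_III = 0.40 × 0.39 = 0.156
Marginal: 0.0264 + 0.1824 + 0.156 = 0.3648
P(Component I | the observation) = 0.0264 / 0.3648 ≈ 0.072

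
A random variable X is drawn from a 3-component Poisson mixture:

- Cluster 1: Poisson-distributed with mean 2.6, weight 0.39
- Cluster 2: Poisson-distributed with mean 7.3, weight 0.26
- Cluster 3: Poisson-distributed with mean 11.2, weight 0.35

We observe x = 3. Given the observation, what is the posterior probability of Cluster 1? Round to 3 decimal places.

0.872

P(component k | x) = w_k·f_k(x) / marginal(x), where marginal(x) = Σ_j w_j·f_j(x).
Poisson probabilities:
  L_1 = e^(−2.6)·2.6^3/3! = 0.217572
  L_2 = e^(−7.3)·7.3^3/3! = 0.0437993
  L_3 = e^(−11.2)·11.2^3/3! = 0.00320188
Unnormalised posteriors:
  w_1·L_1 = 0.39 × 0.217572 = 0.0848531
  w_2·L_2 = 0.26 × 0.0437993 = 0.0113878
  w_3·L_3 = 0.35 × 0.00320188 = 0.00112066
Evidence: 0.0848531 + 0.0113878 + 0.00112066 = 0.0973616
P(Cluster 1 | the observation) ≈ 0.872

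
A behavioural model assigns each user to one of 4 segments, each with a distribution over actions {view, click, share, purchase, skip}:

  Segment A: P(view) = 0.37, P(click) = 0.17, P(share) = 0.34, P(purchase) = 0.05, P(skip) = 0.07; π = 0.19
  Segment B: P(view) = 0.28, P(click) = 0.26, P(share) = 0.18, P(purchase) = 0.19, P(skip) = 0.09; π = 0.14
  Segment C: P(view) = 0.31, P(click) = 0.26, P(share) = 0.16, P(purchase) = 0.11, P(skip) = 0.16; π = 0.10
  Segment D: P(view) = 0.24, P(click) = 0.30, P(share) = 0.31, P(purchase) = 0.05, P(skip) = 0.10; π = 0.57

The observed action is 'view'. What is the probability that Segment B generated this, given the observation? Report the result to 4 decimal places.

0.1414

By Bayes' theorem, P(k | x) = w_k f_k(x) / Σ_j w_j f_j(x).
Evaluate each component's likelihood at the observed value:
  L_A = P(view | comp) = 0.37
  L_B = P(view | comp) = 0.28
  L_C = P(view | comp) = 0.31
  L_D = P(view | comp) = 0.24
Unnormalised posteriors:
  w_A·L_A = 0.19 × 0.37 = 0.0703
  w_B·L_B = 0.14 × 0.28 = 0.0392
  w_C·L_C = 0.10 × 0.31 = 0.031
  w_D·L_D = 0.57 × 0.24 = 0.1368
Marginal: 0.0703 + 0.0392 + 0.031 + 0.1368 = 0.2773
P(Segment B | data) ≈ 0.1414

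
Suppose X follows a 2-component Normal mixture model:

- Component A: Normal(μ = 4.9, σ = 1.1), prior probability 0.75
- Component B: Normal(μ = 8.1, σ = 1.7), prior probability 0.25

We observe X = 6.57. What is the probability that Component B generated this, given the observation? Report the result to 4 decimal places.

0.3129

P(component k | x) = π_k·f_k(x) / marginal(x), where marginal(x) = Σ_j π_j·f_j(x).
Component likelihoods at x = 6.57:
  f_A = (1/(1.1·√(2π)))·exp(−(6.57−4.9)²/(2·1.1²)) = 0.362675·exp(-1.15244) = 0.114557
  f_B = (1/(1.7·√(2π)))·exp(−(6.57−8.1)²/(2·1.7²)) = 0.234672·exp(-0.40500) = 0.156521
Unnormalised posteriors:
  π_A·f_A = 0.75 × 0.114557 = 0.0859174
  π_B·f_B = 0.25 × 0.156521 = 0.0391302
Marginal: 0.0859174 + 0.0391302 = 0.125048
Responsibility of Component B: 0.0391302 / 0.125048 ≈ 0.3129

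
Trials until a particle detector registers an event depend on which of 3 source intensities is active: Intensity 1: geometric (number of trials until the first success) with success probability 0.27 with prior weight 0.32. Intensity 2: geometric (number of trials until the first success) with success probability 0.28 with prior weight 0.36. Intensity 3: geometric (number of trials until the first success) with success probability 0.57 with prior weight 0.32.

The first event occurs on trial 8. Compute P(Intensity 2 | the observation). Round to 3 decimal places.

By Bayes' theorem, P(k | x) = w_k f_k(x) / Σ_j w_j f_j(x).
Evaluate each component's likelihood at the observed value:
  L_1 = 0.029828
  L_2 = 0.0280857
  L_3 = 0.00154937
Weight by the priors:
  w_1·L_1 = 0.32 × 0.029828 = 0.00954495
  w_2·L_2 = 0.36 × 0.0280857 = 0.0101109
  w_3·L_3 = 0.32 × 0.00154937 = 0.000495797
Denominator: 0.00954495 + 0.0101109 + 0.000495797 = 0.0201516
P(Intensity 2 | 8) ≈ 0.502

0.502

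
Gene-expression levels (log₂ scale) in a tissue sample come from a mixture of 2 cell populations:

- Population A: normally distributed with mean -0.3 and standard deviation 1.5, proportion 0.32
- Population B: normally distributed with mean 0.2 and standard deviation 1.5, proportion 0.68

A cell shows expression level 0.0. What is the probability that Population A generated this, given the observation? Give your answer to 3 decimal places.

Posterior ∝ prior × likelihood, so P(k | x) ∝ π_k f_k(x); normalise over all components.
Normal densities:
  L_A = (1/(1.5·√(2π)))·exp(−(0.0−-0.3)²/(2·1.5²)) = 0.265962·exp(-0.02000) = 0.260695
  L_B = (1/(1.5·√(2π)))·exp(−(0.0−0.2)²/(2·1.5²)) = 0.265962·exp(-0.00889) = 0.263608
Unnormalised posteriors:
  π_A·L_A = 0.32 × 0.260695 = 0.0834224
  π_B·L_B = 0.68 × 0.263608 = 0.179253
Denominator: 0.0834224 + 0.179253 = 0.262676
P(Population A | data) = 0.0834224 / 0.262676 ≈ 0.318

0.318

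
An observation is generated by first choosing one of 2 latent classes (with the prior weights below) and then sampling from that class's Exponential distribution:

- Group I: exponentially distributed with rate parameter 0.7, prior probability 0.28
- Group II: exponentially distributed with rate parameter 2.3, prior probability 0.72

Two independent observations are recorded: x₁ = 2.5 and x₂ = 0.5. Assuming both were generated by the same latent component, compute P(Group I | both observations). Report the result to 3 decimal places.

P(component k | x) = P(Z=k)·f_k(x) / marginal(x), where marginal(x) = Σ_j P(Z=j)·f_j(x).
Since both observations come from the same component, the likelihood for component k is f_k(x₁)·f_k(x₂).
  p_I = [0.7·e^(−0.7·2.5) = 0.7·e^(−1.7500) = 0.121642] × [0.493282] = 0.0600036
  p_II = [2.3·e^(−2.3·2.5) = 2.3·e^(−5.7500) = 0.0073204] × [0.728265] = 0.00533118
Multiply by the mixture weights:
  P(Z=I)·p_I = 0.28 × 0.0600036 = 0.016801
  P(Z=II)·p_II = 0.72 × 0.00533118 = 0.00383845
Marginal: 0.016801 + 0.00383845 = 0.0206395
So the posterior for Group I is 0.016801 / 0.0206395 ≈ 0.814.

0.814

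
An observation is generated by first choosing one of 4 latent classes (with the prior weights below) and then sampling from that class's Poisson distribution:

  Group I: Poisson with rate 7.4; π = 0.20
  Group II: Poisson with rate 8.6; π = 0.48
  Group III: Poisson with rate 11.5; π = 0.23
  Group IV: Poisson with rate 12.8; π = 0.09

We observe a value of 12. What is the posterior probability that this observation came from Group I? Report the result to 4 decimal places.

0.0941

By Bayes' theorem, P(k | x) = π_k f_k(x) / Σ_j π_j f_j(x).
Evaluate each component's likelihood at the observed value:
  p_I = e^(−7.4)·7.4^12/12! = 0.0344084
  p_II = e^(−8.6)·8.6^12/12! = 0.0629089
  p_III = e^(−11.5)·11.5^12/12! = 0.113149
  p_IV = e^(−12.8)·12.8^12/12! = 0.111484
Unnormalised posteriors:
  π_I·p_I = 0.20 × 0.0344084 = 0.00688168
  π_II·p_II = 0.48 × 0.0629089 = 0.0301963
  π_III·p_III = 0.23 × 0.113149 = 0.0260243
  π_IV·p_IV = 0.09 × 0.111484 = 0.0100336
Normaliser: 0.00688168 + 0.0301963 + 0.0260243 + 0.0100336 = 0.0731358
Responsibility of Group I: 0.00688168 / 0.0731358 ≈ 0.0941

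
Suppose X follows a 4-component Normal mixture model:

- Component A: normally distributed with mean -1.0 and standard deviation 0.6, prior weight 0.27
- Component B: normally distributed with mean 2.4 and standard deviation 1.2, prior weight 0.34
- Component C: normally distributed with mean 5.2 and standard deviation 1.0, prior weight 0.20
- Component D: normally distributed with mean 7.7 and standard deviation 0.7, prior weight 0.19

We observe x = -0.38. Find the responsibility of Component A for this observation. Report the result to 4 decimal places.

0.9316

P(component k | x) = π_k·f_k(x) / marginal(x), where marginal(x) = Σ_j π_j·f_j(x).
Normal densities:
  f_A = (1/(0.6·√(2π)))·exp(−(-0.38−-1.0)²/(2·0.6²)) = 0.664904·exp(-0.53389) = 0.389847
  f_B = (1/(1.2·√(2π)))·exp(−(-0.38−2.4)²/(2·1.2²)) = 0.332452·exp(-2.68347) = 0.0227149
  f_C = (1/(1.0·√(2π)))·exp(−(-0.38−5.2)²/(2·1.0²)) = 0.398942·exp(-15.56820) = 6.91396e-08
  f_D = (1/(0.7·√(2π)))·exp(−(-0.38−7.7)²/(2·0.7²)) = 0.569918·exp(-66.61878) = 6.66263e-30
Unnormalised posteriors:
  π_A·f_A = 0.27 × 0.389847 = 0.105259
  π_B·f_B = 0.34 × 0.0227149 = 0.00772308
  π_C·f_C = 0.20 × 6.91396e-08 = 1.38279e-08
  π_D·f_D = 0.19 × 6.66263e-30 = 1.2659e-30
Denominator: 0.105259 + 0.00772308 + 1.38279e-08 + 1.2659e-30 = 0.112982
P(Component A | -0.38) = 0.105259 / 0.112982 ≈ 0.9316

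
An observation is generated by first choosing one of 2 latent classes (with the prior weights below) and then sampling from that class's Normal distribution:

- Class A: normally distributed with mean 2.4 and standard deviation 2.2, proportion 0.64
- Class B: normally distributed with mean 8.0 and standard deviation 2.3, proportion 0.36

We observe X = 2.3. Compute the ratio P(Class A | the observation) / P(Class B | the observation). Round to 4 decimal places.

The posterior odds equal the prior odds times the likelihood ratio: (w_i/w_j)·(f_i(x)/f_j(x)).
Component likelihoods at x = 2.3:
  L_A = 0.18115
  L_B = 0.00804475
Odds = (0.64/0.36) × (0.18115/0.00804475) = 1.77778 × 22.5178 ≈ 40.0317

40.0317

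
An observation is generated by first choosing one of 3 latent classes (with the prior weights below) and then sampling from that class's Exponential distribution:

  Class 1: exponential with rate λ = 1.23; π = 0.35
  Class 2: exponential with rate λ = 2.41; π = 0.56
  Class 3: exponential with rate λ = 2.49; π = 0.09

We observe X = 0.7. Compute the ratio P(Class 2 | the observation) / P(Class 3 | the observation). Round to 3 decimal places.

6.369

Only the two components matter; the odds are (P(Z=i) f_i(x)) / (P(Z=j) f_j(x)).
Exponential densities:
  f_1 = 0.519969
  f_2 = 0.446028
  f_3 = 0.435737
Posterior odds = (P(Z=2)·f_2) / (P(Z=3)·f_3) = (0.56·0.446028) / (0.09·0.435737) = 0.249776 / 0.0392163 ≈ 6.369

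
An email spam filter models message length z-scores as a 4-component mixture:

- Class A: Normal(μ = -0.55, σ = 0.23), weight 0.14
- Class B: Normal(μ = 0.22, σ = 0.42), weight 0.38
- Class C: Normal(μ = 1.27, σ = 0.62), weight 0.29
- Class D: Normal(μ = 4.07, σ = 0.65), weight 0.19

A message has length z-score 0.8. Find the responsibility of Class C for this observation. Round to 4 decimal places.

The responsibility of component k is P(Z=k) f_k(x) divided by Σ_j P(Z=j) f_j(x).
Normal densities:
  L_A = (1/(0.23·√(2π)))·exp(−(0.8−-0.55)²/(2·0.23²)) = 1.734532·exp(-17.22590) = 5.72888e-08
  L_B = (1/(0.42·√(2π)))·exp(−(0.8−0.22)²/(2·0.42²)) = 0.949863·exp(-0.95351) = 0.366062
  L_C = (1/(0.62·√(2π)))·exp(−(0.8−1.27)²/(2·0.62²)) = 0.643455·exp(-0.28733) = 0.482761
  L_D = (1/(0.65·√(2π)))·exp(−(0.8−4.07)²/(2·0.65²)) = 0.613757·exp(-12.65432) = 1.96018e-06
Unnormalised posteriors:
  P(Z=A)·L_A = 0.14 × 5.72888e-08 = 8.02043e-09
  P(Z=B)·L_B = 0.38 × 0.366062 = 0.139104
  P(Z=C)·L_C = 0.29 × 0.482761 = 0.140001
  P(Z=D)·L_D = 0.19 × 1.96018e-06 = 3.72434e-07
Sum: 8.02043e-09 + 0.139104 + 0.140001 + 3.72434e-07 = 0.279105
P(Class C | 0.8) ≈ 0.5016

0.5016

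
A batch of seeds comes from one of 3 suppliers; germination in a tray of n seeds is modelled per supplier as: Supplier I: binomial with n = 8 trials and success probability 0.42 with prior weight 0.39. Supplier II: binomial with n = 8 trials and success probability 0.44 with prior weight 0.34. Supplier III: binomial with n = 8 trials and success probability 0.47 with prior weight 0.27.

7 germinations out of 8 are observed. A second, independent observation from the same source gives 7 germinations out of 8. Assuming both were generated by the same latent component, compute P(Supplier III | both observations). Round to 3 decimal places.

The responsibility of component k is w_k f_k(x) divided by Σ_j w_j f_j(x).
Since both observations come from the same component, the likelihood for component k is f_k(x₁)·f_k(x₂).
  L_I = [C(8,7)·0.42^7·0.58^1 = 8·0.00230539·0.58 = 0.010697] × [0.010697] = 0.000114426
  L_II = [C(8,7)·0.44^7·0.56^1 = 8·0.00319278·0.56 = 0.0143036] × [0.0143036] = 0.000204594
  L_III = [C(8,7)·0.47^7·0.53^1 = 8·0.00506623·0.53 = 0.0214808] × [0.0214808] = 0.000461426
Multiply by the mixture weights:
  w_I·L_I = 0.39 × 0.000114426 = 4.46263e-05
  w_II·L_II = 0.34 × 0.000204594 = 6.95621e-05
  w_III·L_III = 0.27 × 0.000461426 = 0.000124585
Evidence: 4.46263e-05 + 6.95621e-05 + 0.000124585 = 0.000238773
P(Supplier III | data) ≈ 0.522

0.522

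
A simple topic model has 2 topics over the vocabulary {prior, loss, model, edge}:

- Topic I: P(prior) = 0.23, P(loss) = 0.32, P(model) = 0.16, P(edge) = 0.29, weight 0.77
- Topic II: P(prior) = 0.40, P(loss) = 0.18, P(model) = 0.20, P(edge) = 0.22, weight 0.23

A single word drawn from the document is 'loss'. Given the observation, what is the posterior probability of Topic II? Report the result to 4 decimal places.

P(component k | x) = π_k·f_k(x) / marginal(x), where marginal(x) = Σ_j π_j·f_j(x).
Categorical probabilities:
  p_I = P(loss | comp) = 0.32
  p_II = P(loss | comp) = 0.18
Weight by the priors:
  π_I·p_I = 0.77 × 0.32 = 0.2464
  π_II·p_II = 0.23 × 0.18 = 0.0414
Marginal: 0.2464 + 0.0414 = 0.2878
So the posterior for Topic II is 0.0414 / 0.2878 ≈ 0.1438.

0.1438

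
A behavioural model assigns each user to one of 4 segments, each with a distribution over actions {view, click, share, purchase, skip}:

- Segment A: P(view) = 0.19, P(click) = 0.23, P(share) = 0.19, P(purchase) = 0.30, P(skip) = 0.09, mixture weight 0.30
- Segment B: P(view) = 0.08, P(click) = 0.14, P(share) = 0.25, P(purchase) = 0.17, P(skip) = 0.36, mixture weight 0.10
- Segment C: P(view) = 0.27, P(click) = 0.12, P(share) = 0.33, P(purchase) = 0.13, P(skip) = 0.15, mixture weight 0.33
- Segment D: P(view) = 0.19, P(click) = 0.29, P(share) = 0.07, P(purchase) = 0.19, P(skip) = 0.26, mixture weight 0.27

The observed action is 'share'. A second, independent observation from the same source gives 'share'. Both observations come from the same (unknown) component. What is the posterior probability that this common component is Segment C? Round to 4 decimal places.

0.6613

Posterior ∝ prior × likelihood, so P(k | x) ∝ π_k f_k(x); normalise over all components.
Since both observations come from the same component, the likelihood for component k is f_k(x₁)·f_k(x₂).
  p_A = [0.19] × [0.19] = 0.0361
  p_B = [0.25] × [0.25] = 0.0625
  p_C = [0.33] × [0.33] = 0.1089
  p_D = [0.07] × [0.07] = 0.0049
Multiply by the mixture weights:
  π_A·p_A = 0.30 × 0.0361 = 0.01083
  π_B·p_B = 0.10 × 0.0625 = 0.00625
  π_C·p_C = 0.33 × 0.1089 = 0.035937
  π_D·p_D = 0.27 × 0.0049 = 0.001323
Normaliser: 0.01083 + 0.00625 + 0.035937 + 0.001323 = 0.05434
P(Segment C | x) ≈ 0.6613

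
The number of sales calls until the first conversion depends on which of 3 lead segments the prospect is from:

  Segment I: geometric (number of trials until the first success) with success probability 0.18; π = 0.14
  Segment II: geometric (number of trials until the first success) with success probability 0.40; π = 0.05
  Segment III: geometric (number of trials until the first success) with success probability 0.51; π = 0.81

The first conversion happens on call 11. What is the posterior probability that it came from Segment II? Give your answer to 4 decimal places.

P(component k | x) = w_k·f_k(x) / marginal(x), where marginal(x) = Σ_j w_j·f_j(x).
Component likelihoods at x = 11:
  L_I = 0.18·(1−0.18)^10 = 0.18·0.137448 = 0.0247406
  L_II = 0.40·(1−0.40)^10 = 0.40·0.00604662 = 0.00241865
  L_III = 0.51·(1−0.51)^10 = 0.51·0.000797923 = 0.000406941
Unnormalised posteriors:
  w_I·L_I = 0.14 × 0.0247406 = 0.00346369
  w_II·L_II = 0.05 × 0.00241865 = 0.000120932
  w_III·L_III = 0.81 × 0.000406941 = 0.000329622
Denominator: 0.00346369 + 0.000120932 + 0.000329622 = 0.00391424
P(Segment II | 11) = 0.000120932 / 0.00391424 ≈ 0.0309

0.0309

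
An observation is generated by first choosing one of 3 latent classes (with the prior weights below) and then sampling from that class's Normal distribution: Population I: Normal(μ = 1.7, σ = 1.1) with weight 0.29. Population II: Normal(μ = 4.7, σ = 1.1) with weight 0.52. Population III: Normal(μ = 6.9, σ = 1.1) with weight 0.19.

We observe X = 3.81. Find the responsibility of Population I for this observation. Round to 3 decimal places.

0.109

The responsibility of component k is π_k f_k(x) divided by Σ_j π_j f_j(x).
Normal densities:
  f_I = (1/(1.1·√(2π)))·exp(−(3.81−1.7)²/(2·1.1²)) = 0.362675·exp(-1.83971) = 0.0576157
  f_II = (1/(1.1·√(2π)))·exp(−(3.81−4.7)²/(2·1.1²)) = 0.362675·exp(-0.32731) = 0.261437
  f_III = (1/(1.1·√(2π)))·exp(−(3.81−6.9)²/(2·1.1²)) = 0.362675·exp(-3.94550) = 0.00701472
Unnormalised posteriors:
  π_I·f_I = 0.29 × 0.0576157 = 0.0167086
  π_II·f_II = 0.52 × 0.261437 = 0.135947
  π_III·f_III = 0.19 × 0.00701472 = 0.0013328
Evidence: 0.0167086 + 0.135947 + 0.0013328 = 0.153988
Responsibility of Population I: 0.0167086 / 0.153988 ≈ 0.109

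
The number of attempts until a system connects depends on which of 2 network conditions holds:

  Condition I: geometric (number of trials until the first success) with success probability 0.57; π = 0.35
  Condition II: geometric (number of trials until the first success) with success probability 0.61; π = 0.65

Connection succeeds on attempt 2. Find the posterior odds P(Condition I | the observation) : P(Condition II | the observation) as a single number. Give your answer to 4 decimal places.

0.5548

The posterior odds equal the prior odds times the likelihood ratio: (w_i/w_j)·(f_i(x)/f_j(x)).
Component likelihoods at x = 2:
  p_I = 0.57·(1−0.57)^1 = 0.57·0.43 = 0.2451
  p_II = 0.61·(1−0.61)^1 = 0.61·0.39 = 0.2379
0.085785 / 0.154635 ≈ 0.5548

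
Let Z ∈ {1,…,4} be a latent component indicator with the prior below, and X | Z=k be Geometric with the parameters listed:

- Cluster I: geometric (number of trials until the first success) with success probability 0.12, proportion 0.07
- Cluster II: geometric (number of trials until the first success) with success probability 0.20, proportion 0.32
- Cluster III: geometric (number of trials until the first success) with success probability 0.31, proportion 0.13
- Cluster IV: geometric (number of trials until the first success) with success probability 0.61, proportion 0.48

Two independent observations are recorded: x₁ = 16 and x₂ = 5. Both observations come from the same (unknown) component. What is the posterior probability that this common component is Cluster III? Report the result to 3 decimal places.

0.038

The responsibility of component k is π_k f_k(x) divided by Σ_j π_j f_j(x).
Since both observations come from the same component, the likelihood for component k is f_k(x₁)·f_k(x₂).
  L_I = [0.0176369] × [0.0719634] = 0.00126921
  L_II = [0.00703687] × [0.08192] = 0.000576461
  L_III = [0.00118604] × [0.0702681] = 8.33405e-05
  L_IV = [4.48022e-07] × [0.014112] = 6.32248e-09
Weight by the priors:
  π_I·L_I = 0.07 × 0.00126921 = 8.88447e-05
  π_II·L_II = 0.32 × 0.000576461 = 0.000184467
  π_III·L_III = 0.13 × 8.33405e-05 = 1.08343e-05
  π_IV·L_IV = 0.48 × 6.32248e-09 = 3.03479e-09
Sum: 8.88447e-05 + 0.000184467 + 1.08343e-05 + 3.03479e-09 = 0.000284149
P(Cluster III | x) ≈ 0.038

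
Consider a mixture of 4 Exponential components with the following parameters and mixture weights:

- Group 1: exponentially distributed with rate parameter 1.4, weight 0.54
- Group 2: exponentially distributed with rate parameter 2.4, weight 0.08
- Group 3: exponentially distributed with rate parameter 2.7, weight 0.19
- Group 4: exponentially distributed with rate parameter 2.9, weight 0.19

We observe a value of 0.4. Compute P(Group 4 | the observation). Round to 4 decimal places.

0.2027

The responsibility of component k is π_k f_k(x) divided by Σ_j π_j f_j(x).
Evaluate each component's likelihood at the observed value:
  L_1 = 1.4·e^(−1.4·0.4) = 1.4·e^(−0.5600) = 0.799693
  L_2 = 2.4·e^(−2.4·0.4) = 2.4·e^(−0.9600) = 0.918943
  L_3 = 2.7·e^(−2.7·0.4) = 2.7·e^(−1.0800) = 0.916908
  L_4 = 2.9·e^(−2.9·0.4) = 2.9·e^(−1.1600) = 0.90911
Unnormalised posteriors:
  π_1·L_1 = 0.54 × 0.799693 = 0.431834
  π_2·L_2 = 0.08 × 0.918943 = 0.0735154
  π_3·L_3 = 0.19 × 0.916908 = 0.174213
  π_4·L_4 = 0.19 × 0.90911 = 0.172731
Marginal: 0.431834 + 0.0735154 + 0.174213 + 0.172731 = 0.852293
P(Group 4 | the observation) = 0.172731 / 0.852293 ≈ 0.2027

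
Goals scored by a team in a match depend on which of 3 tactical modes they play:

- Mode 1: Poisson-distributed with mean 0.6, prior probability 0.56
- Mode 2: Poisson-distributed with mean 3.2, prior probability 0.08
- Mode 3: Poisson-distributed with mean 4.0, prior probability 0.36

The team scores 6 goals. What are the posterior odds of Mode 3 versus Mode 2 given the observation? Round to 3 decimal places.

Posterior odds = (π_i f_i(x)) / (π_j f_j(x)); the normalising sum cancels.
Component likelihoods at x = 6 goals:
  L_1 = e^(−0.6)·0.6^6/6! = 3.5563e-05
  L_2 = e^(−3.2)·3.2^6/6! = 0.060789
  L_3 = e^(−4.0)·4.0^6/6! = 0.104196
0.0375104 / 0.00486312 ≈ 7.713

7.713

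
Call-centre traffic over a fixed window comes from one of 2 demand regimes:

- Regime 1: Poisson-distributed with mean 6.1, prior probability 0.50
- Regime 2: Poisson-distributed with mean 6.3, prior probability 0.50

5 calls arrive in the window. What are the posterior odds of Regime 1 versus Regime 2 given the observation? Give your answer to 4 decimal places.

The posterior odds equal the prior odds times the likelihood ratio: (π_i/π_j)·(f_i(x)/f_j(x)).
Evaluate each component's likelihood at the observed value:
  p_1 = e^(−6.1)·6.1^5/5! = 0.15786
  p_2 = e^(−6.3)·6.3^5/5! = 0.151868
Posterior odds = (π_1·p_1) / (π_2·p_2) = (0.50·0.15786) / (0.50·0.151868) = 0.0789299 / 0.075934 ≈ 1.0395

1.0395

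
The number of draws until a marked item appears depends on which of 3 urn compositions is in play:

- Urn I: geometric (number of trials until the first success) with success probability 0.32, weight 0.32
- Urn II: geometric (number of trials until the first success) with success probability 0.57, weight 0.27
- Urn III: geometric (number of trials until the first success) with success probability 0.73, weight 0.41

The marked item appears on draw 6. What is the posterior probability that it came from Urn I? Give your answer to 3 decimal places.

Posterior ∝ prior × likelihood, so P(k | x) ∝ π_k f_k(x); normalise over all components.
Evaluate each component's likelihood at the observed value:
  p_I = 0.0465259
  p_II = 0.00837948
  p_III = 0.00104747
Unnormalised posteriors:
  π_I·p_I = 0.32 × 0.0465259 = 0.0148883
  π_II·p_II = 0.27 × 0.00837948 = 0.00226246
  π_III·p_III = 0.41 × 0.00104747 = 0.000429463
Sum: 0.0148883 + 0.00226246 + 0.000429463 = 0.0175802
P(Urn I | x) = 0.0148883 / 0.0175802 ≈ 0.847

0.847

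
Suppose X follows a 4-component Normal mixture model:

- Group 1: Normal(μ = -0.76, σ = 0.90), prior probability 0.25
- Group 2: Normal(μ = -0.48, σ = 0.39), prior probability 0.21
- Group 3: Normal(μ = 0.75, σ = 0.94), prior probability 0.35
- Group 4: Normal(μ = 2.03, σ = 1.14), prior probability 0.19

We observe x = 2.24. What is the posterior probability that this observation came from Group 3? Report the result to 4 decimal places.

0.3913

P(component k | x) = π_k·f_k(x) / marginal(x), where marginal(x) = Σ_j π_j·f_j(x).
Normal densities:
  f_1 = 0.00171364
  f_2 = 2.80181e-11
  f_3 = 0.120833
  f_4 = 0.344062
Weight by the priors:
  π_1·f_1 = 0.25 × 0.00171364 = 0.000428411
  π_2·f_2 = 0.21 × 2.80181e-11 = 5.88379e-12
  π_3·f_3 = 0.35 × 0.120833 = 0.0422916
  π_4·f_4 = 0.19 × 0.344062 = 0.0653718
Marginal: 0.000428411 + 5.88379e-12 + 0.0422916 + 0.0653718 = 0.108092
Responsibility of Group 3: 0.0422916 / 0.108092 ≈ 0.3913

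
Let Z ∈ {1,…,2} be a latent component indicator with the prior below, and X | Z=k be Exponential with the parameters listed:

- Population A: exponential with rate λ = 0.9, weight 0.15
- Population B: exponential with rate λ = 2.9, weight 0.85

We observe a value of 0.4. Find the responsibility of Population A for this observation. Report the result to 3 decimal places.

Apply Bayes' rule: the posterior for each component is proportional to its prior times its likelihood at x.
Exponential densities:
  p_A = 0.9·e^(−0.9·0.4) = 0.9·e^(−0.3600) = 0.627909
  p_B = 2.9·e^(−2.9·0.4) = 2.9·e^(−1.1600) = 0.90911
Multiply by the mixture weights:
  P(Z=A)·p_A = 0.15 × 0.627909 = 0.0941863
  P(Z=B)·p_B = 0.85 × 0.90911 = 0.772743
Marginal: 0.0941863 + 0.772743 = 0.86693
So the posterior for Population A is 0.0941863 / 0.86693 ≈ 0.109.

0.109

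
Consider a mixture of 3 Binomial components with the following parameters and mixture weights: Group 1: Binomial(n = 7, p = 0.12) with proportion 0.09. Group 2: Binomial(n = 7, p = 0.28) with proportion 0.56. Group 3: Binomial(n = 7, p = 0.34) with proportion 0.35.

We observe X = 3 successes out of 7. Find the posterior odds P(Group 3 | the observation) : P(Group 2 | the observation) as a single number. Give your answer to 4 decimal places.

0.7901

Only the two components matter; the odds are (π_i f_i(x)) / (π_j f_j(x)).
Evaluate each component's likelihood at the observed value:
  p_1 = C(7,3)·0.12^3·0.88^4 = 35·0.001728·0.599695 = 0.0362696
  p_2 = C(7,3)·0.28^3·0.72^4 = 35·0.021952·0.268739 = 0.206477
  p_3 = C(7,3)·0.34^3·0.66^4 = 35·0.039304·0.189747 = 0.261024
Posterior odds = (π_3·p_3) / (π_2·p_2) = (0.35·0.261024) / (0.56·0.206477) = 0.0913584 / 0.115627 ≈ 0.7901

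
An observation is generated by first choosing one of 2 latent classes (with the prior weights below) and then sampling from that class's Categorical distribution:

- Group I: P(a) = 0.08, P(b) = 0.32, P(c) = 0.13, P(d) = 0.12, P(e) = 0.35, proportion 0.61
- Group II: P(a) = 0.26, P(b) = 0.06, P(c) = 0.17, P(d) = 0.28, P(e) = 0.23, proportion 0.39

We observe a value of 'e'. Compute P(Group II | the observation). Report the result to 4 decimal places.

0.2958

P(component k | x) = P(Z=k)·f_k(x) / marginal(x), where marginal(x) = Σ_j P(Z=j)·f_j(x).
Evaluate each component's likelihood at the observed value:
  f_I = P(e | comp) = 0.35
  f_II = P(e | comp) = 0.23
Multiply by the mixture weights:
  P(Z=I)·f_I = 0.61 × 0.35 = 0.2135
  P(Z=II)·f_II = 0.39 × 0.23 = 0.0897
Marginal: 0.2135 + 0.0897 = 0.3032
So the posterior for Group II is 0.0897 / 0.3032 ≈ 0.2958.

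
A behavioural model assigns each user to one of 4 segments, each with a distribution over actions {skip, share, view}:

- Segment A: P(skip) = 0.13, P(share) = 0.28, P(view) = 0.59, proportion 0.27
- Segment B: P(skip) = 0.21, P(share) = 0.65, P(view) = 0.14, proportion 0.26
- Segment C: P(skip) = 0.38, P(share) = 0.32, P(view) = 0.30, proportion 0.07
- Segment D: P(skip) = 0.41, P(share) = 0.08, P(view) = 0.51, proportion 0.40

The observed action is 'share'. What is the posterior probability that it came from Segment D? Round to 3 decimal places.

Posterior ∝ prior × likelihood, so P(k | x) ∝ P(Z=k) f_k(x); normalise over all components.
Categorical probabilities:
  p_A = 0.28
  p_B = 0.65
  p_C = 0.32
  p_D = 0.08
Multiply by the mixture weights:
  P(Z=A)·p_A = 0.27 × 0.28 = 0.0756
  P(Z=B)·p_B = 0.26 × 0.65 = 0.169
  P(Z=C)·p_C = 0.07 × 0.32 = 0.0224
  P(Z=D)·p_D = 0.40 × 0.08 = 0.032
Evidence: 0.0756 + 0.169 + 0.0224 + 0.032 = 0.299
So the posterior for Segment D is 0.032 / 0.299 ≈ 0.107.

0.107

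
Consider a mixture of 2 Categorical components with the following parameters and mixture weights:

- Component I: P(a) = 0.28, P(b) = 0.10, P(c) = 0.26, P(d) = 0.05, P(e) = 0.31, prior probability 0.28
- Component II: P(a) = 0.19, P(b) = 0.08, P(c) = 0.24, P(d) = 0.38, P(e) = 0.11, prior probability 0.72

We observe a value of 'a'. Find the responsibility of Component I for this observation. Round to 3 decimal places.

By Bayes' theorem, P(k | x) = π_k f_k(x) / Σ_j π_j f_j(x).
Categorical probabilities:
  L_I = 0.28
  L_II = 0.19
Prior × likelihood for each component:
  π_I·L_I = 0.28 × 0.28 = 0.0784
  π_II·L_II = 0.72 × 0.19 = 0.1368
Sum: 0.0784 + 0.1368 = 0.2152
P(Component I | x) ≈ 0.364

0.364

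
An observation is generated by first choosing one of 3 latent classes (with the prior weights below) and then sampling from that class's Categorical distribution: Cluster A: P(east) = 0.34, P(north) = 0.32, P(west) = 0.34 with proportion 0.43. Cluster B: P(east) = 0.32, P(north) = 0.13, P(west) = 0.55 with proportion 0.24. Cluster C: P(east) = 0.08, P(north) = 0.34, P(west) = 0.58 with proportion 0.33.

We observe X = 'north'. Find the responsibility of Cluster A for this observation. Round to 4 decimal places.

P(component k | x) = w_k·f_k(x) / marginal(x), where marginal(x) = Σ_j w_j·f_j(x).
Evaluate each component's likelihood at the observed value:
  L_A = P(north | comp) = 0.32
  L_B = P(north | comp) = 0.13
  L_C = P(north | comp) = 0.34
Weight by the priors:
  w_A·L_A = 0.43 × 0.32 = 0.1376
  w_B·L_B = 0.24 × 0.13 = 0.0312
  w_C·L_C = 0.33 × 0.34 = 0.1122
Evidence: 0.1376 + 0.0312 + 0.1122 = 0.281
So the posterior for Cluster A is 0.1376 / 0.281 ≈ 0.4897.

0.4897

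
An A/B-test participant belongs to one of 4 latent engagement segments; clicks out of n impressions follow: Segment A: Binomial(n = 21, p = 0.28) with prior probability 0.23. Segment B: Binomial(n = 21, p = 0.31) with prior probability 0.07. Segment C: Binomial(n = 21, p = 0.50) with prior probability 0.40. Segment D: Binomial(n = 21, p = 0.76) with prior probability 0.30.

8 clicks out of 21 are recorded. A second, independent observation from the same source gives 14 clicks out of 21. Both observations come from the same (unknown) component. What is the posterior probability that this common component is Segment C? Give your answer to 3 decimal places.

0.991

Posterior ∝ prior × likelihood, so P(k | x) ∝ π_k f_k(x); normalise over all components.
Since both observations come from the same component, the likelihood for component k is f_k(x₁)·f_k(x₂).
  L_A = [C(21,8)·0.28^8·0.72^13 = 203490·3.77802e-05·0.0139741 = 0.107431] × [0.000212346] = 2.28126e-05
  L_B = [C(21,8)·0.31^8·0.69^13 = 203490·8.52891e-05·0.00803597 = 0.139468] × [0.000655409] = 9.14086e-05
  L_C = [C(21,8)·0.50^8·0.50^13 = 203490·0.00390625·0.00012207 = 0.0970316] × [0.0554466] = 0.00538007
  L_D = [C(21,8)·0.76^8·0.24^13 = 203490·0.111303·8.76488e-09 = 0.000198517] × [0.114386] = 2.27076e-05
Prior × likelihood for each component:
  π_A·L_A = 0.23 × 2.28126e-05 = 5.2469e-06
  π_B·L_B = 0.07 × 9.14086e-05 = 6.3986e-06
  π_C·L_C = 0.40 × 0.00538007 = 0.00215203
  π_D·L_D = 0.30 × 2.27076e-05 = 6.81229e-06
Sum: 5.2469e-06 + 6.3986e-06 + 0.00215203 + 6.81229e-06 = 0.00217049
So the posterior for Segment C is 0.00215203 / 0.00217049 ≈ 0.991.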